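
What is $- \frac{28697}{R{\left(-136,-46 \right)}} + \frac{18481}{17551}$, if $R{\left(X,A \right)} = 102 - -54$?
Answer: $- \frac{500778011}{2737956} \approx -182.9$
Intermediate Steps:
$R{\left(X,A \right)} = 156$ ($R{\left(X,A \right)} = 102 + 54 = 156$)
$- \frac{28697}{R{\left(-136,-46 \right)}} + \frac{18481}{17551} = - \frac{28697}{156} + \frac{18481}{17551} = - \frac{500778011}{2737956}$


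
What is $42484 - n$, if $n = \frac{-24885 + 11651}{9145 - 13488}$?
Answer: $\frac{184494778}{4343} \approx 42481.0$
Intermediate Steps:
$n = \frac{13234}{4343}$ ($n = - \frac{13234}{-4343} = \left(-13234\right) \left(- \frac{1}{4343}\right) = \frac{13234}{4343} \approx 3.0472$)
$42484 - n = 42484 - \frac{13234}{4343} = \frac{184494778}{4343}$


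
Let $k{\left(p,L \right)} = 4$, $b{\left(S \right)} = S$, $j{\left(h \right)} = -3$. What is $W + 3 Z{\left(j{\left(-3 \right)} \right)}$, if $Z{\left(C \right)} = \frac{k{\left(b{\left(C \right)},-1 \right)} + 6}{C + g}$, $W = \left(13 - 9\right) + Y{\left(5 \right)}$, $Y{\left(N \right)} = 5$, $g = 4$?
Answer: $39$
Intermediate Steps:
$W = 9$ ($W = \left(13 - 9\right) + 5 = 4 + 5 = 9$)
$Z{\left(C \right)} = \frac{10}{4 + C}$ ($Z{\left(C \right)} = \frac{4 + 6}{C + 4} = \frac{10}{4 + C}$)
$W + 3 Z{\left(j{\left(-3 \right)} \right)} = 9 + 3 \frac{10}{4 - 3} = 9 + 3 \cdot \frac{10}{1} = 9 + 3 \cdot 10 \cdot 1 = 9 + 3 \cdot 10 = 9 + 30 = 39$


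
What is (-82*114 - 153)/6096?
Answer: -3167/2032 ≈ -1.5586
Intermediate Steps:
(-82*114 - 153)/6096 = (-9348 - 153)*(1/6096) = -9501*1/6096 = -3167/2032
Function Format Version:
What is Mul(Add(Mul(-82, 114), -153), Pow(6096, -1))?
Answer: Rational(-3167, 2032) ≈ -1.5586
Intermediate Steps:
Mul(Add(Mul(-82, 114), -153), Pow(6096, -1)) = Mul(Add(-9348, -153), Rational(1, 6096)) = Mul(-9501, Rational(1, 6096)) = Rational(-3167, 2032)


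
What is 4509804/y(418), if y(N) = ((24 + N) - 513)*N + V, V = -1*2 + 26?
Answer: -2254902/14827 ≈ -152.08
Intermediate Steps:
V = 24 (V = -2 + 26 = 24)
y(N) = 24 + N*(-489 + N) (y(N) = ((24 + N) - 513)*N + 24 = (-489 + N)*N + 24 = N*(-489 + N) + 24 = 24 + N*(-489 + N))
4509804/y(418) = 4509804/(24 + 418**2 - 489*418) = 4509804/(24 + 174724 - 204402) = 4509804/(-29654) = 4509804*(-1/29654) = -2254902/14827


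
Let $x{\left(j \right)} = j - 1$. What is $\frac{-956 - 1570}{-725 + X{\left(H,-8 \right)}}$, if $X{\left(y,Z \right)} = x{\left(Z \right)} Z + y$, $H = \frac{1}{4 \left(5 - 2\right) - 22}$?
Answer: $\frac{8420}{2177} \approx 3.8677$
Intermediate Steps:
$x{\left(j \right)} = -1 + j$ ($x{\left(j \right)} = j - 1 = -1 + j$)
$H = - \frac{1}{10}$ ($H = \frac{1}{4 \cdot 3 - 22} = \frac{1}{12 - 22} = \frac{1}{-10} = - \frac{1}{10} \approx -0.1$)
$X{\left(y,Z \right)} = y + Z \left(-1 + Z\right)$ ($X{\left(y,Z \right)} = \left(-1 + Z\right) Z + y = Z \left(-1 + Z\right) + y = y + Z \left(-1 + Z\right)$)
$\frac{-956 - 1570}{-725 + X{\left(H,-8 \right)}} = \frac{-956 - 1570}{-725 - \left(\frac{1}{10} + 8 \left(-1 - 8\right)\right)} = - \frac{2526}{-725 - - \frac{719}{10}} = - \frac{2526}{-725 + \left(- \frac{1}{10} + 72\right)} = - \frac{2526}{-725 + \frac{719}{10}} = - \frac{2526}{- \frac{6531}{10}} = \left(-2526\right) \left(- \frac{10}{6531}\right) = \frac{8420}{2177}$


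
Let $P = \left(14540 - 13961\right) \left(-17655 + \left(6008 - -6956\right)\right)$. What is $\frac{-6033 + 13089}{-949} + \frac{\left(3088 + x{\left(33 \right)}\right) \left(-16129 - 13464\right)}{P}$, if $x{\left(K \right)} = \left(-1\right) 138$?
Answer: $\frac{63682359166}{2577568461} \approx 24.706$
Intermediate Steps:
$x{\left(K \right)} = -138$
$P = -2716089$ ($P = 579 \left(-17655 + \left(6008 + 6956\right)\right) = 579 \left(-17655 + 12964\right) = 579 \left(-4691\right) = -2716089$)
$\frac{-6033 + 13089}{-949} + \frac{\left(3088 + x{\left(33 \right)}\right) \left(-16129 - 13464\right)}{P} = \frac{-6033 + 13089}{-949} + \frac{\left(3088 - 138\right) \left(-16129 - 13464\right)}{-2716089} = 7056 \left(- \frac{1}{949}\right) + 2950 \left(-29593\right) \left(- \frac{1}{2716089}\right) = - \frac{7056}{949} - - \frac{87299350}{2716089} = - \frac{7056}{949} + \frac{87299350}{2716089} = \frac{63682359166}{2577568461}$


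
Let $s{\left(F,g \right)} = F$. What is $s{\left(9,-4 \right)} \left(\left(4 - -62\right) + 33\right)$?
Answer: $891$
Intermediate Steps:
$s{\left(9,-4 \right)} \left(\left(4 - -62\right) + 33\right) = 9 \left(\left(4 - -62\right) + 33\right) = 9 \left(\left(4 + 62\right) + 33\right) = 9 \left(66 + 33\right) = 9 \cdot 99 = 891$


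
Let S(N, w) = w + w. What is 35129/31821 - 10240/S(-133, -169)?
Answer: 168860321/5377749 ≈ 31.400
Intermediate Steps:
S(N, w) = 2*w
35129/31821 - 10240/S(-133, -169) = 35129/31821 - 10240/(2*(-169)) = 35129*(1/31821) - 10240/(-338) = 35129/31821 - 10240*(-1/338) = 35129/31821 + 5120/169 = 168860321/5377749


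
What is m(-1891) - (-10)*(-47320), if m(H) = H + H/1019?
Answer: -484119620/1019 ≈ -4.7509e+5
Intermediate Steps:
m(H) = 1020*H/1019 (m(H) = H + H*(1/1019) = H + H/1019 = 1020*H/1019)
m(-1891) - (-10)*(-47320) = (1020/1019)*(-1891) - (-10)*(-47320) = -1928820/1019 - 1*473200 = -1928820/1019 - 473200 = -484119620/1019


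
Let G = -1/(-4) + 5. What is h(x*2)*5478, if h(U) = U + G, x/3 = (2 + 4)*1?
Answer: 451935/2 ≈ 2.2597e+5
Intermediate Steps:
x = 18 (x = 3*((2 + 4)*1) = 3*(6*1) = 3*6 = 18)
G = 21/4 (G = -1*(-1/4) + 5 = 1/4 + 5 = 21/4 ≈ 5.2500)
h(U) = 21/4 + U (h(U) = U + 21/4 = 21/4 + U)
h(x*2)*5478 = (21/4 + 18*2)*5478 = (21/4 + 36)*5478 = (165/4)*5478 = 451935/2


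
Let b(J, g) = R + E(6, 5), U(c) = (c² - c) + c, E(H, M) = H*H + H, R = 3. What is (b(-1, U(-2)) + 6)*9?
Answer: 459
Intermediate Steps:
E(H, M) = H + H² (E(H, M) = H² + H = H + H²)
U(c) = c²
b(J, g) = 45 (b(J, g) = 3 + 6*(1 + 6) = 3 + 6*7 = 3 + 42 = 45)
(b(-1, U(-2)) + 6)*9 = (45 + 6)*9 = 51*9 = 459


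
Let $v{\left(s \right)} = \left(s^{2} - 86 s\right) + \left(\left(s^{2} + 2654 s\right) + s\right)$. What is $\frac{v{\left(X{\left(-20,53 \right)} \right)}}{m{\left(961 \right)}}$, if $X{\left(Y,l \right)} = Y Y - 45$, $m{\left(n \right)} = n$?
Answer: $\frac{1164045}{961} \approx 1211.3$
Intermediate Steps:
$X{\left(Y,l \right)} = -45 + Y^{2}$ ($X{\left(Y,l \right)} = Y^{2} - 45 = -45 + Y^{2}$)
$v{\left(s \right)} = 2 s^{2} + 2569 s$ ($v{\left(s \right)} = \left(s^{2} - 86 s\right) + \left(s^{2} + 2655 s\right) = 2 s^{2} + 2569 s$)
$\frac{v{\left(X{\left(-20,53 \right)} \right)}}{m{\left(961 \right)}} = \frac{\left(-45 + \left(-20\right)^{2}\right) \left(2569 + 2 \left(-45 + \left(-20\right)^{2}\right)\right)}{961} = \left(-45 + 400\right) \left(2569 + 2 \left(-45 + 400\right)\right) \frac{1}{961} = 355 \left(2569 + 2 \cdot 355\right) \frac{1}{961} = 355 \left(2569 + 710\right) \frac{1}{961} = 355 \cdot 3279 \cdot \frac{1}{961} = 1164045 \cdot \frac{1}{961} = \frac{1164045}{961}$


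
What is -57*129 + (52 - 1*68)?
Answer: -7369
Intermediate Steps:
-57*129 + (52 - 1*68) = -7353 + (52 - 68) = -7353 - 16 = -7369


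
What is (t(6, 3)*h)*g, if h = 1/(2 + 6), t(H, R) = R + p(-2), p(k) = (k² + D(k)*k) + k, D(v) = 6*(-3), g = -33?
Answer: -1353/8 ≈ -169.13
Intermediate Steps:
D(v) = -18
p(k) = k² - 17*k (p(k) = (k² - 18*k) + k = k² - 17*k)
t(H, R) = 38 + R (t(H, R) = R - 2*(-17 - 2) = R - 2*(-19) = R + 38 = 38 + R)
h = ⅛ (h = 1/8 = ⅛ ≈ 0.12500)
(t(6, 3)*h)*g = ((38 + 3)*(⅛))*(-33) = (41*(⅛))*(-33) = (41/8)*(-33) = -1353/8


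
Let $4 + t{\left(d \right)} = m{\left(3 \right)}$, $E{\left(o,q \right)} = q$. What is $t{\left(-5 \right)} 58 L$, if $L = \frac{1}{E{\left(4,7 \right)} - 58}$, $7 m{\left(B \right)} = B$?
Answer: $\frac{1450}{357} \approx 4.0616$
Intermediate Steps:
$m{\left(B \right)} = \frac{B}{7}$
$t{\left(d \right)} = - \frac{25}{7}$ ($t{\left(d \right)} = -4 + \frac{1}{7} \cdot 3 = -4 + \frac{3}{7} = - \frac{25}{7}$)
$L = - \frac{1}{51}$ ($L = \frac{1}{7 - 58} = \frac{1}{-51} = - \frac{1}{51} \approx -0.019608$)
$t{\left(-5 \right)} 58 L = \left(- \frac{25}{7}\right) 58 \left(- \frac{1}{51}\right) = \left(- \frac{1450}{7}\right) \left(- \frac{1}{51}\right) = \frac{1450}{357}$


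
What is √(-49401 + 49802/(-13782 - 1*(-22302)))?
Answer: I*√224100877335/2130 ≈ 222.25*I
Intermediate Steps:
√(-49401 + 49802/(-13782 - 1*(-22302))) = √(-49401 + 49802/(-13782 + 22302)) = √(-49401 + 49802/8520) = √(-49401 + 49802*(1/8520)) = √(-49401 + 24901/4260) = √(-210423359/4260) = I*√224100877335/2130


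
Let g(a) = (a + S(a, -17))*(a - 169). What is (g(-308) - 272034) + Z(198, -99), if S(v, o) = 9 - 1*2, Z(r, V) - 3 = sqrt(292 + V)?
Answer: -128454 + sqrt(193) ≈ -1.2844e+5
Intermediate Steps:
Z(r, V) = 3 + sqrt(292 + V)
S(v, o) = 7 (S(v, o) = 9 - 2 = 7)
g(a) = (-169 + a)*(7 + a) (g(a) = (a + 7)*(a - 169) = (7 + a)*(-169 + a) = (-169 + a)*(7 + a))
(g(-308) - 272034) + Z(198, -99) = ((-1183 + (-308)**2 - 162*(-308)) - 272034) + (3 + sqrt(292 - 99)) = ((-1183 + 94864 + 49896) - 272034) + (3 + sqrt(193)) = (143577 - 272034) + (3 + sqrt(193)) = -128457 + (3 + sqrt(193)) = -128454 + sqrt(193)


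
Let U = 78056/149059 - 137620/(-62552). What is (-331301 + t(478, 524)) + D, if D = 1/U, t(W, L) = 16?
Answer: -300475854056559/907002089 ≈ -3.3128e+5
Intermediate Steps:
U = 907002089/332997806 (U = 78056*(1/149059) - 137620*(-1/62552) = 78056/149059 + 4915/2234 = 907002089/332997806 ≈ 2.7237)
D = 332997806/907002089 (D = 1/(907002089/332997806) = 332997806/907002089 ≈ 0.36714)
(-331301 + t(478, 524)) + D = (-331301 + 16) + 332997806/907002089 = -331285 + 332997806/907002089 = -300475854056559/907002089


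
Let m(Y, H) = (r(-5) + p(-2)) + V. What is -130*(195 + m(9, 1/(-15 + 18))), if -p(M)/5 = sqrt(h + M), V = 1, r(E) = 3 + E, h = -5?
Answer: -25220 + 650*I*sqrt(7) ≈ -25220.0 + 1719.7*I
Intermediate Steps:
p(M) = -5*sqrt(-5 + M)
m(Y, H) = -1 - 5*I*sqrt(7) (m(Y, H) = ((3 - 5) - 5*sqrt(-5 - 2)) + 1 = (-2 - 5*I*sqrt(7)) + 1 = -1 - 5*I*sqrt(7))
-130*(195 + m(9, 1/(-15 + 18))) = -130*(195 + (-1 - 5*I*sqrt(7))) = -130*(194 - 5*I*sqrt(7)) = -25220 + 650*I*sqrt(7)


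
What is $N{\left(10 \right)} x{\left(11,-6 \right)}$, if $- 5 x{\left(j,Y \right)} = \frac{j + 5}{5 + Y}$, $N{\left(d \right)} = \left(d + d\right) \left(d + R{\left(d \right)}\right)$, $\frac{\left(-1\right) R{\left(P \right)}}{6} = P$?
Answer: $-3200$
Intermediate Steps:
$R{\left(P \right)} = - 6 P$
$N{\left(d \right)} = - 10 d^{2}$ ($N{\left(d \right)} = \left(d + d\right) \left(d - 6 d\right) = 2 d \left(- 5 d\right) = - 10 d^{2}$)
$x{\left(j,Y \right)} = - \frac{5 + j}{5 \left(5 + Y\right)}$ ($x{\left(j,Y \right)} = - \frac{\left(j + 5\right) \frac{1}{5 + Y}}{5} = - \frac{\left(5 + j\right) \frac{1}{5 + Y}}{5} = - \frac{\frac{1}{5 + Y} \left(5 + j\right)}{5} = - \frac{5 + j}{5 \left(5 + Y\right)}$)
$N{\left(10 \right)} x{\left(11,-6 \right)} = - 10 \cdot 10^{2} \frac{-5 - 11}{5 \left(5 - 6\right)} = \left(-10\right) 100 \frac{-5 - 11}{5 \left(-1\right)} = - 1000 \cdot \frac{1}{5} \left(-1\right) \left(-16\right) = \left(-1000\right) \frac{16}{5} = -3200$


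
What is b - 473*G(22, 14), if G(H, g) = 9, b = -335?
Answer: -4592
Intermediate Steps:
b - 473*G(22, 14) = -335 - 473*9 = -335 - 4257 = -4592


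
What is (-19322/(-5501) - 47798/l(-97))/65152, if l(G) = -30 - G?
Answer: -16352639/1500804824 ≈ -0.010896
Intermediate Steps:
(-19322/(-5501) - 47798/l(-97))/65152 = (-19322/(-5501) - 47798/(-30 - 1*(-97)))/65152 = (-19322*(-1/5501) - 47798/(-30 + 97))*(1/65152) = (19322/5501 - 47798/67)*(1/65152) = -261642224/368567*1/65152 = -16352639/1500804824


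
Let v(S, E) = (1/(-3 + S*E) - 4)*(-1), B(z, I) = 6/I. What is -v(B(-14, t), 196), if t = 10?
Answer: -2287/573 ≈ -3.9913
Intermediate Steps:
v(S, E) = 4 - 1/(-3 + E*S) (v(S, E) = (1/(-3 + E*S) - 4)*(-1) = (-4 + 1/(-3 + E*S))*(-1) = 4 - 1/(-3 + E*S))
-v(B(-14, t), 196) = -(-13 + 4*196*(6/10))/(-3 + 196*(6/10)) = -(-13 + 4*196*(6*(1/10)))/(-3 + 196*(6*(1/10))) = -(-13 + 4*196*(3/5))/(-3 + 196*(3/5)) = -(-13 + 2352/5)/(-3 + 588/5) = -2287/(573/5*5) = -5*2287/(573*5) = -1*2287/573 = -2287/573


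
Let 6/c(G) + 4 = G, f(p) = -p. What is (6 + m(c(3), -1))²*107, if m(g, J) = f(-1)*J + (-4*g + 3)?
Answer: 109568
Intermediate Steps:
c(G) = 6/(-4 + G)
m(g, J) = 3 + J - 4*g (m(g, J) = (-1*(-1))*J + (-4*g + 3) = 1*J + (3 - 4*g) = J + (3 - 4*g) = 3 + J - 4*g)
(6 + m(c(3), -1))²*107 = (6 + (3 - 1 - 24/(-4 + 3)))²*107 = (6 + (3 - 1 - 24/(-1)))²*107 = (6 + (3 - 1 - 24*(-1)))²*107 = (6 + (3 - 1 - 4*(-6)))²*107 = (6 + (3 - 1 + 24))²*107 = (6 + 26)²*107 = 32²*107 = 1024*107 = 109568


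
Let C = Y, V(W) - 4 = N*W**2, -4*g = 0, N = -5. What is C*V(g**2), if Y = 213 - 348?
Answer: -540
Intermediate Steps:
g = 0 (g = -1/4*0 = 0)
V(W) = 4 - 5*W**2
Y = -135
C = -135
C*V(g**2) = -135*(4 - 5*(0**2)**2) = -135*(4 - 5*0**2) = -135*(4 - 5*0) = -135*(4 + 0) = -135*4 = -540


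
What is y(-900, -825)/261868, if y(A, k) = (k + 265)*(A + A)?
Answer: 252000/65467 ≈ 3.8493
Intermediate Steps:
y(A, k) = 2*A*(265 + k) (y(A, k) = (265 + k)*(2*A) = 2*A*(265 + k))
y(-900, -825)/261868 = (2*(-900)*(265 - 825))/261868 = (2*(-900)*(-560))*(1/261868) = 1008000*(1/261868) = 252000/65467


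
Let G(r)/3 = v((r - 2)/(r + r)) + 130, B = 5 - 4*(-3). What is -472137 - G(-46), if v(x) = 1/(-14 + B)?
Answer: -472528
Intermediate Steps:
B = 17 (B = 5 + 12 = 17)
v(x) = ⅓ (v(x) = 1/(-14 + 17) = 1/3 = ⅓)
G(r) = 391 (G(r) = 3*(⅓ + 130) = 3*(391/3) = 391)
-472137 - G(-46) = -472137 - 1*391 = -472137 - 391 = -472528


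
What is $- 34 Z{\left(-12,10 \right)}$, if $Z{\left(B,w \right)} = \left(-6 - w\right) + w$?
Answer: $204$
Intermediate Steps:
$Z{\left(B,w \right)} = -6$
$- 34 Z{\left(-12,10 \right)} = \left(-34\right) \left(-6\right) = 204$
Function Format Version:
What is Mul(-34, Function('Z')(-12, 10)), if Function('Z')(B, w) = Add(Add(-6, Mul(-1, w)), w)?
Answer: 204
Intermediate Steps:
Function('Z')(B, w) = -6
Mul(-34, Function('Z')(-12, 10)) = Mul(-34, -6) = 204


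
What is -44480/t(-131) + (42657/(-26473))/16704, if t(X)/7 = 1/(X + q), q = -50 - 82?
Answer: 1724340041771827/1031811648 ≈ 1.6712e+6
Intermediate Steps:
q = -132
t(X) = 7/(-132 + X) (t(X) = 7/(X - 132) = 7/(-132 + X))
-44480/t(-131) + (42657/(-26473))/16704 = -44480/(7/(-132 - 131)) + (42657/(-26473))/16704 = -44480/(7/(-263)) + (42657*(-1/26473))*(1/16704) = -44480/(7*(-1/263)) - 42657/26473*1/16704 = -44480/(-7/263) - 14219/147401664 = -44480*(-263/7) - 14219/147401664 = 11698240/7 - 14219/147401664 = 1724340041771827/1031811648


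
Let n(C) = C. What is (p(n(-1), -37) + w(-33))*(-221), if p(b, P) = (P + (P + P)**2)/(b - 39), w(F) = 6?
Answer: 1148979/40 ≈ 28724.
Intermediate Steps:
p(b, P) = (P + 4*P**2)/(-39 + b) (p(b, P) = (P + (2*P)**2)/(-39 + b) = (P + 4*P**2)/(-39 + b))
(p(n(-1), -37) + w(-33))*(-221) = (-37*(1 + 4*(-37))/(-39 - 1) + 6)*(-221) = (-37*(1 - 148)/(-40) + 6)*(-221) = (-37*(-1/40)*(-147) + 6)*(-221) = (-5439/40 + 6)*(-221) = -5199/40*(-221) = 1148979/40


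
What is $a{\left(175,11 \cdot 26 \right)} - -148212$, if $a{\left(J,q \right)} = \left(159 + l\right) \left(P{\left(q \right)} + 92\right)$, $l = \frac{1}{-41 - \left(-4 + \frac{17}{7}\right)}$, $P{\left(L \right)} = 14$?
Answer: $\frac{22778737}{138} \approx 1.6506 \cdot 10^{5}$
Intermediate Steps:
$l = - \frac{7}{276}$ ($l = \frac{1}{-41 - - \frac{11}{7}} = \frac{1}{-41 + \left(- \frac{17}{7} + 4\right)} = \frac{1}{-41 + \frac{11}{7}} = \frac{1}{- \frac{276}{7}} = - \frac{7}{276} \approx -0.025362$)
$a{\left(J,q \right)} = \frac{2325481}{138}$ ($a{\left(J,q \right)} = \left(159 - \frac{7}{276}\right) \left(14 + 92\right) = \frac{43877}{276} \cdot 106 = \frac{2325481}{138}$)
$a{\left(175,11 \cdot 26 \right)} - -148212 = \frac{2325481}{138} - -148212 = \frac{2325481}{138} + 148212 = \frac{22778737}{138}$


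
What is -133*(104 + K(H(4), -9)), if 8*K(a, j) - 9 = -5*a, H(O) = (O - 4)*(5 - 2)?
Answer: -111853/8 ≈ -13982.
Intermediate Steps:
H(O) = -12 + 3*O (H(O) = (-4 + O)*3 = -12 + 3*O)
K(a, j) = 9/8 - 5*a/8 (K(a, j) = 9/8 + (-5*a)/8 = 9/8 - 5*a/8)
-133*(104 + K(H(4), -9)) = -133*(104 + (9/8 - 5*(-12 + 3*4)/8)) = -133*(104 + (9/8 - 5*(-12 + 12)/8)) = -133*(104 + (9/8 - 5/8*0)) = -133*(104 + (9/8 + 0)) = -133*(104 + 9/8) = -133*841/8 = -111853/8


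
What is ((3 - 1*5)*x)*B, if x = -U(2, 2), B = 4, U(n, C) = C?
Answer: 16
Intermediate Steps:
x = -2 (x = -1*2 = -2)
((3 - 1*5)*x)*B = ((3 - 1*5)*(-2))*4 = ((3 - 5)*(-2))*4 = -2*(-2)*4 = 4*4 = 16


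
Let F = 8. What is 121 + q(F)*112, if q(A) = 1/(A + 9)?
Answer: 2169/17 ≈ 127.59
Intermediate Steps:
q(A) = 1/(9 + A)
121 + q(F)*112 = 121 + 112/(9 + 8) = 121 + 112/17 = 2169/17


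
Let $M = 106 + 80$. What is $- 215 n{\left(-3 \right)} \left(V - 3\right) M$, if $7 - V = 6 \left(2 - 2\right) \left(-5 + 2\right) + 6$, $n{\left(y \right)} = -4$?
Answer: $-319920$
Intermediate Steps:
$V = 1$ ($V = 7 - \left(6 \left(2 - 2\right) \left(-5 + 2\right) + 6\right) = 7 - \left(6 \left(2 - 2\right) \left(-3\right) + 6\right) = 7 - \left(6 \cdot 0 \left(-3\right) + 6\right) = 7 - \left(6 \cdot 0 + 6\right) = 7 - \left(0 + 6\right) = 7 - 6 = 1$)
$M = 186$
$- 215 n{\left(-3 \right)} \left(V - 3\right) M = - 215 \left(- 4 \left(1 - 3\right)\right) 186 = - 215 \left(\left(-4\right) \left(-2\right)\right) 186 = \left(-215\right) 8 \cdot 186 = \left(-1720\right) 186 = -319920$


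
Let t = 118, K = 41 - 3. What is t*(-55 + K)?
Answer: -2006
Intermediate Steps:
K = 38
t*(-55 + K) = 118*(-55 + 38) = 118*(-17) = -2006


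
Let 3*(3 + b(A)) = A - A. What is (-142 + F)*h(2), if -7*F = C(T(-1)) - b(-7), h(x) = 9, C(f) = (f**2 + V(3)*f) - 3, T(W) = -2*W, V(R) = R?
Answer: -9036/7 ≈ -1290.9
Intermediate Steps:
b(A) = -3 (b(A) = -3 + (A - A)/3 = -3 + (1/3)*0 = -3 + 0 = -3)
C(f) = -3 + f**2 + 3*f (C(f) = (f**2 + 3*f) - 3 = -3 + f**2 + 3*f)
F = -10/7 (F = -((-3 + (-2*(-1))**2 + 3*(-2*(-1))) - 1*(-3))/7 = -((-3 + 2**2 + 3*2) + 3)/7 = -((-3 + 4 + 6) + 3)/7 = -(7 + 3)/7 = -1/7*10 = -10/7 ≈ -1.4286)
(-142 + F)*h(2) = (-142 - 10/7)*9 = -1004/7*9 = -9036/7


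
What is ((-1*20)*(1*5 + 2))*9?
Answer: -1260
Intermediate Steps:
((-1*20)*(1*5 + 2))*9 = -20*(5 + 2)*9 = -20*7*9 = -140*9 = -1260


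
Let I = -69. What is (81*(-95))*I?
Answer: 530955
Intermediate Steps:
(81*(-95))*I = (81*(-95))*(-69) = -7695*(-69) = 530955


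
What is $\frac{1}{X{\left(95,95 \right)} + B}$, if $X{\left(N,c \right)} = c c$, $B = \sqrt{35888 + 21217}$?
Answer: $\frac{1805}{16278704} - \frac{9 \sqrt{705}}{81393520} \approx 0.00010795$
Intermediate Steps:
$B = 9 \sqrt{705}$ ($B = \sqrt{57105} = 9 \sqrt{705} \approx 238.97$)
$X{\left(N,c \right)} = c^{2}$
$\frac{1}{X{\left(95,95 \right)} + B} = \frac{1}{95^{2} + 9 \sqrt{705}} = \frac{1}{9025 + 9 \sqrt{705}}$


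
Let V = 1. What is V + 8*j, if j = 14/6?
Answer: 59/3 ≈ 19.667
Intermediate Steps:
j = 7/3 (j = 14*(⅙) = 7/3 ≈ 2.3333)
V + 8*j = 1 + 8*(7/3) = 1 + 56/3 = 59/3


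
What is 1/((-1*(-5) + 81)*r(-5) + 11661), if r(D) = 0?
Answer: 1/11661 ≈ 8.5756e-5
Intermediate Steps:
1/((-1*(-5) + 81)*r(-5) + 11661) = 1/((-1*(-5) + 81)*0 + 11661) = 1/((5 + 81)*0 + 11661) = 1/(86*0 + 11661) = 1/(0 + 11661) = 1/11661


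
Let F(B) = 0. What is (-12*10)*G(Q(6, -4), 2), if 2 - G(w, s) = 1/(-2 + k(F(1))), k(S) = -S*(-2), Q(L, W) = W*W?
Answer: -300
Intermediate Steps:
Q(L, W) = W²
k(S) = 2*S (k(S) = -(-2)*S = 2*S)
G(w, s) = 5/2 (G(w, s) = 2 - 1/(-2 + 2*0) = 2 - 1/(-2 + 0) = 2 - 1/(-2) = 2 - 1*(-½) = 2 + ½ = 5/2)
(-12*10)*G(Q(6, -4), 2) = -12*10*(5/2) = -120*5/2 = -300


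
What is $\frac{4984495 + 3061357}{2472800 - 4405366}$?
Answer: $- \frac{4022926}{966283} \approx -4.1633$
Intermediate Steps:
$\frac{4984495 + 3061357}{2472800 - 4405366} = \frac{8045852}{-1932566} = 8045852 \left(- \frac{1}{1932566}\right) = - \frac{4022926}{966283}$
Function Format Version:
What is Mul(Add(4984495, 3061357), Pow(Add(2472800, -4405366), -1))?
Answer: Rational(-4022926, 966283) ≈ -4.1633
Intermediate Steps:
Mul(Add(4984495, 3061357), Pow(Add(2472800, -4405366), -1)) = Mul(8045852, Pow(-1932566, -1)) = Mul(8045852, Rational(-1, 1932566)) = Rational(-4022926, 966283)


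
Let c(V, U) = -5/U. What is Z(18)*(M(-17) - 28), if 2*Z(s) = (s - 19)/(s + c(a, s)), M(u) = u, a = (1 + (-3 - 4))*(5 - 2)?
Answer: 405/319 ≈ 1.2696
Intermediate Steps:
a = -18 (a = (1 - 7)*3 = -6*3 = -18)
Z(s) = (-19 + s)/(2*(s - 5/s)) (Z(s) = ((s - 19)/(s - 5/s))/2 = ((-19 + s)/(s - 5/s))/2 = (-19 + s)/(2*(s - 5/s)))
Z(18)*(M(-17) - 28) = ((1/2)*18*(-19 + 18)/(-5 + 18**2))*(-17 - 28) = ((1/2)*18*(-1)/(-5 + 324))*(-45) = ((1/2)*18*(-1)/319)*(-45) = ((1/2)*18*(1/319)*(-1))*(-45) = -9/319*(-45) = 405/319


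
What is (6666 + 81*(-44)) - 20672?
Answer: -17570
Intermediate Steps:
(6666 + 81*(-44)) - 20672 = (6666 - 3564) - 20672 = 3102 - 20672 = -17570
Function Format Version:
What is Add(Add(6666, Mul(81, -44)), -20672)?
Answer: -17570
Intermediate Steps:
Add(Add(6666, Mul(81, -44)), -20672) = Add(Add(6666, -3564), -20672) = Add(3102, -20672) = -17570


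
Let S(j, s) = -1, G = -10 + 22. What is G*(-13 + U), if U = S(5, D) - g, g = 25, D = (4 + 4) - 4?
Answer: -468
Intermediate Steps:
D = 4 (D = 8 - 4 = 4)
G = 12
U = -26 (U = -1 - 1*25 = -1 - 25 = -26)
G*(-13 + U) = 12*(-13 - 26) = 12*(-39) = -468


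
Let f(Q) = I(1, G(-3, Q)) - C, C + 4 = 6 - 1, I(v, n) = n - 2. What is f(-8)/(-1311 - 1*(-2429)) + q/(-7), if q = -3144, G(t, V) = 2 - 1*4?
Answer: 3514957/7826 ≈ 449.14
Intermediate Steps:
G(t, V) = -2 (G(t, V) = 2 - 4 = -2)
I(v, n) = -2 + n
C = 1 (C = -4 + (6 - 1) = -4 + 5 = 1)
f(Q) = -5 (f(Q) = (-2 - 2) - 1*1 = -4 - 1 = -5)
f(-8)/(-1311 - 1*(-2429)) + q/(-7) = -5/(-1311 - 1*(-2429)) - 3144/(-7) = -5/(-1311 + 2429) - 3144*(-⅐) = -5/1118 + 3144/7 = 3514957/7826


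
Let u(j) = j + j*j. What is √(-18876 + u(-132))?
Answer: 12*I*√11 ≈ 39.799*I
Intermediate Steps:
u(j) = j + j²
√(-18876 + u(-132)) = √(-18876 - 132*(1 - 132)) = √(-18876 - 132*(-131)) = √(-18876 + 17292) = √(-1584) = 12*I*√11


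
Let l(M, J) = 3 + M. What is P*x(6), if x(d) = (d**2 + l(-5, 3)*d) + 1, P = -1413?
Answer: -35325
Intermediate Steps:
x(d) = 1 + d**2 - 2*d (x(d) = (d**2 + (3 - 5)*d) + 1 = (d**2 - 2*d) + 1 = 1 + d**2 - 2*d)
P*x(6) = -1413*(1 + 6**2 - 2*6) = -1413*(1 + 36 - 12) = -1413*25 = -35325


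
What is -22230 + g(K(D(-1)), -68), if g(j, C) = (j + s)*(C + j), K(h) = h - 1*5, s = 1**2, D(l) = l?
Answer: -21860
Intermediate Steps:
s = 1
K(h) = -5 + h (K(h) = h - 5 = -5 + h)
g(j, C) = (1 + j)*(C + j) (g(j, C) = (j + 1)*(C + j) = (1 + j)*(C + j))
-22230 + g(K(D(-1)), -68) = -22230 + (-68 + (-5 - 1) + (-5 - 1)**2 - 68*(-5 - 1)) = -22230 + (-68 - 6 + (-6)**2 - 68*(-6)) = -22230 + (-68 - 6 + 36 + 408) = -22230 + 370 = -21860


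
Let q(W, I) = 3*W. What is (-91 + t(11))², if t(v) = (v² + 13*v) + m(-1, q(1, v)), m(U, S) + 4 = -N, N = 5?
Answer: 26896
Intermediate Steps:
m(U, S) = -9 (m(U, S) = -4 - 1*5 = -4 - 5 = -9)
t(v) = -9 + v² + 13*v (t(v) = (v² + 13*v) - 9 = -9 + v² + 13*v)
(-91 + t(11))² = (-91 + (-9 + 11² + 13*11))² = (-91 + (-9 + 121 + 143))² = (-91 + 255)² = 164² = 26896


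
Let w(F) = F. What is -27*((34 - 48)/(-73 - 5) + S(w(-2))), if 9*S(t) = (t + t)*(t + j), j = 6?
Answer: 561/13 ≈ 43.154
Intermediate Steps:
S(t) = 2*t*(6 + t)/9 (S(t) = ((t + t)*(t + 6))/9 = ((2*t)*(6 + t))/9 = (2*t*(6 + t))/9 = 2*t*(6 + t)/9)
-27*((34 - 48)/(-73 - 5) + S(w(-2))) = -27*((34 - 48)/(-73 - 5) + (2/9)*(-2)*(6 - 2)) = -27*(-14/(-78) + (2/9)*(-2)*4) = -27*(-14*(-1/78) - 16/9) = -27*(7/39 - 16/9) = -27*(-187/117) = 561/13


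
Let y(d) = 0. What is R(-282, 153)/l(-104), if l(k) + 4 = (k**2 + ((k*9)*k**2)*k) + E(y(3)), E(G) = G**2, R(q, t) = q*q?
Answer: 6627/87740293 ≈ 7.5530e-5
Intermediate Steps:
R(q, t) = q**2
l(k) = -4 + k**2 + 9*k**4 (l(k) = -4 + ((k**2 + ((k*9)*k**2)*k) + 0**2) = -4 + ((k**2 + ((9*k)*k**2)*k) + 0) = -4 + ((k**2 + (9*k**3)*k) + 0) = -4 + ((k**2 + 9*k**4) + 0) = -4 + (k**2 + 9*k**4) = -4 + k**2 + 9*k**4)
R(-282, 153)/l(-104) = (-282)**2/(-4 + (-104)**2 + 9*(-104)**4) = 79524/(-4 + 10816 + 9*116985856) = 79524/(-4 + 10816 + 1052872704) = 79524/1052883516 = 79524*(1/1052883516) = 6627/87740293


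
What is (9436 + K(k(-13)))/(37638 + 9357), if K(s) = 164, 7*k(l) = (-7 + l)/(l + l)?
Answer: 640/3133 ≈ 0.20428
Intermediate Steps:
k(l) = (-7 + l)/(14*l) (k(l) = ((-7 + l)/(l + l))/7 = ((-7 + l)/((2*l)))/7 = ((-7 + l)*(1/(2*l)))/7 = ((-7 + l)/(2*l))/7 = (-7 + l)/(14*l))
(9436 + K(k(-13)))/(37638 + 9357) = (9436 + 164)/(37638 + 9357) = 9600/46995 = 9600*(1/46995) = 640/3133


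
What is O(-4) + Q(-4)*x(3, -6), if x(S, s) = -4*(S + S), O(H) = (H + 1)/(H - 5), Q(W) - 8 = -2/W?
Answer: -611/3 ≈ -203.67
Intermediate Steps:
Q(W) = 8 - 2/W
O(H) = (1 + H)/(-5 + H)
x(S, s) = -8*S
O(-4) + Q(-4)*x(3, -6) = (1 - 4)/(-5 - 4) + (8 - 2/(-4))*(-8*3) = -3/(-9) + (8 - 2*(-¼))*(-24) = -⅑*(-3) + (8 + ½)*(-24) = ⅓ + (17/2)*(-24) = ⅓ - 204 = -611/3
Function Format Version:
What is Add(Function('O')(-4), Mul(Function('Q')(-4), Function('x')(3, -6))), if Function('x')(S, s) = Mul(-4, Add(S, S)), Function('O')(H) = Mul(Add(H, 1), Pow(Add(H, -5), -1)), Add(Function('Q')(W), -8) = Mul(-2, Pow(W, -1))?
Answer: Rational(-611, 3) ≈ -203.67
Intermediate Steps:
Function('Q')(W) = Add(8, Mul(-2, Pow(W, -1)))
Function('O')(H) = Mul(Pow(Add(-5, H), -1), Add(1, H)) (Function('O')(H) = Mul(Add(1, H), Pow(Add(-5, H), -1)) = Mul(Pow(Add(-5, H), -1), Add(1, H)))
Function('x')(S, s) = Mul(-8, S) (Function('x')(S, s) = Mul(-4, Mul(2, S)) = Mul(-8, S))
Add(Function('O')(-4), Mul(Function('Q')(-4), Function('x')(3, -6))) = Add(Mul(Pow(Add(-5, -4), -1), Add(1, -4)), Mul(Add(8, Mul(-2, Pow(-4, -1))), Mul(-8, 3))) = Add(Mul(Pow(-9, -1), -3), Mul(Add(8, Mul(-2, Rational(-1, 4))), -24)) = Add(Mul(Rational(-1, 9), -3), Mul(Add(8, Rational(1, 2)), -24)) = Add(Rational(1, 3), Mul(Rational(17, 2), -24)) = Add(Rational(1, 3), -204) = Rational(-611, 3)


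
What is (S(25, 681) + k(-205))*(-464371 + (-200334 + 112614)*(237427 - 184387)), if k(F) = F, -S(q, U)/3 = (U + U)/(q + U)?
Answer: 346230332987768/353 ≈ 9.8082e+11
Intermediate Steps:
S(q, U) = -6*U/(U + q) (S(q, U) = -3*(U + U)/(q + U) = -3*2*U/(U + q) = -6*U/(U + q))
(S(25, 681) + k(-205))*(-464371 + (-200334 + 112614)*(237427 - 184387)) = (-6*681/(681 + 25) - 205)*(-464371 + (-200334 + 112614)*(237427 - 184387)) = (-6*681/706 - 205)*(-464371 - 87720*53040) = (-6*681*1/706 - 205)*(-464371 - 4652668800) = (-2043/353 - 205)*(-4653133171) = -74408/353*(-4653133171) = 346230332987768/353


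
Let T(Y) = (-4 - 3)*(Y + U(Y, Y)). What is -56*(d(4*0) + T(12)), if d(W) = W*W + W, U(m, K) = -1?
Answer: 4312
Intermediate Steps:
T(Y) = 7 - 7*Y (T(Y) = (-4 - 3)*(Y - 1) = -7*(-1 + Y) = 7 - 7*Y)
d(W) = W + W² (d(W) = W² + W = W + W²)
-56*(d(4*0) + T(12)) = -56*((4*0)*(1 + 4*0) + (7 - 7*12)) = -56*(0*(1 + 0) + (7 - 84)) = -56*(0*1 - 77) = -56*(0 - 77) = -56*(-77) = 4312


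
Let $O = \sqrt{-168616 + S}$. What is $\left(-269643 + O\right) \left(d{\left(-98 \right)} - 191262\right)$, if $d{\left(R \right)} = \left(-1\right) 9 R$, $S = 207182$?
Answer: $51334634340 - 190380 \sqrt{38566} \approx 5.1297 \cdot 10^{10}$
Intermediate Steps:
$d{\left(R \right)} = - 9 R$
$O = \sqrt{38566}$ ($O = \sqrt{-168616 + 207182} = \sqrt{38566} \approx 196.38$)
$\left(-269643 + O\right) \left(d{\left(-98 \right)} - 191262\right) = \left(-269643 + \sqrt{38566}\right) \left(\left(-9\right) \left(-98\right) - 191262\right) = \left(-269643 + \sqrt{38566}\right) \left(882 - 191262\right) = \left(-269643 + \sqrt{38566}\right) \left(-190380\right) = 51334634340 - 190380 \sqrt{38566}$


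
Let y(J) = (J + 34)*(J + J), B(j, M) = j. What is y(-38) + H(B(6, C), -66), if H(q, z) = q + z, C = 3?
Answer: 244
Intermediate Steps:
y(J) = 2*J*(34 + J) (y(J) = (34 + J)*(2*J) = 2*J*(34 + J))
y(-38) + H(B(6, C), -66) = 2*(-38)*(34 - 38) + (6 - 66) = 2*(-38)*(-4) - 60 = 304 - 60 = 244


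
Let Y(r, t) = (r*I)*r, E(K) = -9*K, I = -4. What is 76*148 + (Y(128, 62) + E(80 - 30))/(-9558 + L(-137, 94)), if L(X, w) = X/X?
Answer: 107563122/9557 ≈ 11255.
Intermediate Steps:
L(X, w) = 1
Y(r, t) = -4*r² (Y(r, t) = (r*(-4))*r = (-4*r)*r = -4*r²)
76*148 + (Y(128, 62) + E(80 - 30))/(-9558 + L(-137, 94)) = 76*148 + (-4*128² - 9*(80 - 30))/(-9558 + 1) = 11248 + (-4*16384 - 9*50)/(-9557) = 11248 + (-65536 - 450)*(-1/9557) = 11248 - 65986*(-1/9557) = 11248 + 65986/9557 = 107563122/9557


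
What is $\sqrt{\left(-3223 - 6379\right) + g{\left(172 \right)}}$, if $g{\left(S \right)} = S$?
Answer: $i \sqrt{9430} \approx 97.108 i$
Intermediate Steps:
$\sqrt{\left(-3223 - 6379\right) + g{\left(172 \right)}} = \sqrt{\left(-3223 - 6379\right) + 172} = \sqrt{-9602 + 172} = \sqrt{-9430} = i \sqrt{9430}$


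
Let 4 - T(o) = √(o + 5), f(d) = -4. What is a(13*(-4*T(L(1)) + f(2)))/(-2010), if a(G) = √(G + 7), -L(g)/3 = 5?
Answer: -√(-253 + 52*I*√10)/2010 ≈ -0.0024561 - 0.0082858*I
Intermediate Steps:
L(g) = -15 (L(g) = -3*5 = -15)
T(o) = 4 - √(5 + o) (T(o) = 4 - √(o + 5) = 4 - √(5 + o))
a(G) = √(7 + G)
a(13*(-4*T(L(1)) + f(2)))/(-2010) = √(7 + 13*(-4*(4 - √(5 - 15)) - 4))/(-2010) = √(7 + 13*(-4*(4 - √(-10)) - 4))*(-1/2010) = √(7 + 13*(-4*(4 - I*√10) - 4))*(-1/2010) = √(7 + 13*((-16 + 4*I*√10) - 4))*(-1/2010) = √(7 + 13*(-20 + 4*I*√10))*(-1/2010) = √(7 + (-260 + 52*I*√10))*(-1/2010) = √(-253 + 52*I*√10)*(-1/2010) = -√(-253 + 52*I*√10)/2010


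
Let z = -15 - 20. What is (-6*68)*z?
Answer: 14280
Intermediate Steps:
z = -35
(-6*68)*z = -6*68*(-35) = -408*(-35) = 14280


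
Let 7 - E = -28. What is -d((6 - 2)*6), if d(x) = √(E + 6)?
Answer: -√41 ≈ -6.4031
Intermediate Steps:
E = 35 (E = 7 - 1*(-28) = 7 + 28 = 35)
d(x) = √41 (d(x) = √(35 + 6) = √41)
-d((6 - 2)*6) = -√41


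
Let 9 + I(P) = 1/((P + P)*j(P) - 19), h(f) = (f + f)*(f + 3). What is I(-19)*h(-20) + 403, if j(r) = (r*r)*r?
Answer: -1489981011/260623 ≈ -5717.0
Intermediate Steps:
j(r) = r**3 (j(r) = r**2*r = r**3)
h(f) = 2*f*(3 + f) (h(f) = (2*f)*(3 + f) = 2*f*(3 + f))
I(P) = -9 + 1/(-19 + 2*P**4) (I(P) = -9 + 1/((P + P)*P**3 - 19) = -9 + 1/((2*P)*P**3 - 19) = -9 + 1/(2*P**4 - 19) = -9 + 1/(-19 + 2*P**4))
I(-19)*h(-20) + 403 = (2*(86 - 9*(-19)**4)/(-19 + 2*(-19)**4))*(2*(-20)*(3 - 20)) + 403 = (2*(86 - 9*130321)/(-19 + 2*130321))*(2*(-20)*(-17)) + 403 = (2*(86 - 1172889)/(-19 + 260642))*680 + 403 = (2*(-1172803)/260623)*680 + 403 = (2*(1/260623)*(-1172803))*680 + 403 = -2345606/260623*680 + 403 = -1595012080/260623 + 403 = -1489981011/260623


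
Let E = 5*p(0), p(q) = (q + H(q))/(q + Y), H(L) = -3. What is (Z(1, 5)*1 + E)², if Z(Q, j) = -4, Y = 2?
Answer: 529/4 ≈ 132.25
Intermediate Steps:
p(q) = (-3 + q)/(2 + q) (p(q) = (q - 3)/(q + 2) = (-3 + q)/(2 + q))
E = -15/2 (E = 5*((-3 + 0)/(2 + 0)) = 5*(-3/2) = -15/2 ≈ -7.5000)
(Z(1, 5)*1 + E)² = (-4*1 - 15/2)² = (-4 - 15/2)² = (-23/2)² = 529/4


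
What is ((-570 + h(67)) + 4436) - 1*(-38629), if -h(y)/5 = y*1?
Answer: 42160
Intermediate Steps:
h(y) = -5*y
((-570 + h(67)) + 4436) - 1*(-38629) = ((-570 - 5*67) + 4436) - 1*(-38629) = ((-570 - 335) + 4436) + 38629 = (-905 + 4436) + 38629 = 3531 + 38629 = 42160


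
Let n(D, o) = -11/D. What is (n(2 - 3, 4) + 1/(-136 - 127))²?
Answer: 8363664/69169 ≈ 120.92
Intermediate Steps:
(n(2 - 3, 4) + 1/(-136 - 127))² = (-11/(2 - 3) + 1/(-136 - 127))² = (-11/(-1) + 1/(-263))² = (-11*(-1) - 1/263)² = (11 - 1/263)² = (2892/263)² = 8363664/69169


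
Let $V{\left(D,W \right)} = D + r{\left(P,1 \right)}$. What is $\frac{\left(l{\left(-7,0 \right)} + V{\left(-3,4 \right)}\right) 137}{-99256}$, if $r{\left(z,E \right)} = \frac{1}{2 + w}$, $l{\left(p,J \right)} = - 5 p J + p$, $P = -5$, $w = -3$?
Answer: $\frac{1507}{99256} \approx 0.015183$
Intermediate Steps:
$l{\left(p,J \right)} = p - 5 J p$ ($l{\left(p,J \right)} = - 5 J p + p = p - 5 J p$)
$r{\left(z,E \right)} = -1$ ($r{\left(z,E \right)} = \frac{1}{2 - 3} = \frac{1}{-1} = -1$)
$V{\left(D,W \right)} = -1 + D$ ($V{\left(D,W \right)} = D - 1 = -1 + D$)
$\frac{\left(l{\left(-7,0 \right)} + V{\left(-3,4 \right)}\right) 137}{-99256} = \frac{\left(- 7 \left(1 - 0\right) - 4\right) 137}{-99256} = \left(- 7 \left(1 + 0\right) - 4\right) 137 \left(- \frac{1}{99256}\right) = \left(\left(-7\right) 1 - 4\right) 137 \left(- \frac{1}{99256}\right) = \left(-7 - 4\right) 137 \left(- \frac{1}{99256}\right) = \left(-11\right) 137 \left(- \frac{1}{99256}\right) = \left(-1507\right) \left(- \frac{1}{99256}\right) = \frac{1507}{99256}$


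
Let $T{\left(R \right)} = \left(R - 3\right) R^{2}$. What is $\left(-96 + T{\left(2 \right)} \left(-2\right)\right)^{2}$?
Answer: $7744$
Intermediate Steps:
$T{\left(R \right)} = R^{2} \left(-3 + R\right)$ ($T{\left(R \right)} = \left(R - 3\right) R^{2} = \left(-3 + R\right) R^{2} = R^{2} \left(-3 + R\right)$)
$\left(-96 + T{\left(2 \right)} \left(-2\right)\right)^{2} = \left(-96 + 2^{2} \left(-3 + 2\right) \left(-2\right)\right)^{2} = \left(-96 + 4 \left(-1\right) \left(-2\right)\right)^{2} = \left(-96 - -8\right)^{2} = \left(-96 + 8\right)^{2} = \left(-88\right)^{2} = 7744$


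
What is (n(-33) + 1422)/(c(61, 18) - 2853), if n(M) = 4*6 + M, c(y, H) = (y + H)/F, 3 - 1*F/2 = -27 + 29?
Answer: -2826/5627 ≈ -0.50222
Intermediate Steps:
F = 2 (F = 6 - 2*(-27 + 29) = 6 - 2*2 = 6 - 4 = 2)
c(y, H) = H/2 + y/2 (c(y, H) = (y + H)/2 = (H + y)*(½) = H/2 + y/2)
n(M) = 24 + M
(n(-33) + 1422)/(c(61, 18) - 2853) = ((24 - 33) + 1422)/(((½)*18 + (½)*61) - 2853) = (-9 + 1422)/((9 + 61/2) - 2853) = 1413/(79/2 - 2853) = 1413/(-5627/2) = 1413*(-2/5627) = -2826/5627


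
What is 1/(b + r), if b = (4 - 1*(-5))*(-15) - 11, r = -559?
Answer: -1/705 ≈ -0.0014184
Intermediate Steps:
b = -146 (b = (4 + 5)*(-15) - 11 = 9*(-15) - 11 = -135 - 11 = -146)
1/(b + r) = 1/(-146 - 559) = 1/(-705) = -1/705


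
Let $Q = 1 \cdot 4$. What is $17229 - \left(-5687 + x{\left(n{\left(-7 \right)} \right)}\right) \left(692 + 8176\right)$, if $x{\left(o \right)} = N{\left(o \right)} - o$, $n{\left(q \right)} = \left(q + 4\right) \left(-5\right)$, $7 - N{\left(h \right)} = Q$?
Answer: $50555961$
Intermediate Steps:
$Q = 4$
$N{\left(h \right)} = 3$ ($N{\left(h \right)} = 7 - 4 = 3$)
$n{\left(q \right)} = -20 - 5 q$ ($n{\left(q \right)} = \left(4 + q\right) \left(-5\right) = -20 - 5 q$)
$x{\left(o \right)} = 3 - o$
$17229 - \left(-5687 + x{\left(n{\left(-7 \right)} \right)}\right) \left(692 + 8176\right) = 17229 - \left(-5687 + \left(3 - \left(-20 - -35\right)\right)\right) \left(692 + 8176\right) = 17229 - \left(-5687 + \left(3 - \left(-20 + 35\right)\right)\right) 8868 = 17229 - \left(-5687 + \left(3 - 15\right)\right) 8868 = 17229 - \left(-5687 - 12\right) 8868 = 17229 - \left(-5699\right) 8868 = 17229 - -50538732 = 17229 + 50538732 = 50555961$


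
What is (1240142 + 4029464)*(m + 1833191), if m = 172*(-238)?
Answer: 9444477701530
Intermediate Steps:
m = -40936
(1240142 + 4029464)*(m + 1833191) = (1240142 + 4029464)*(-40936 + 1833191) = 5269606*1792255 = 9444477701530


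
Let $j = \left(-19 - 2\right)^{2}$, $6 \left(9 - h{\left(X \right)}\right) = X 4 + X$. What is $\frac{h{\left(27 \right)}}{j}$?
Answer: $- \frac{3}{98} \approx -0.030612$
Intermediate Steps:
$h{\left(X \right)} = 9 - \frac{5 X}{6}$ ($h{\left(X \right)} = 9 - \frac{X 4 + X}{6} = 9 - \frac{4 X + X}{6} = 9 - \frac{5 X}{6}$)
$j = 441$ ($j = \left(-21\right)^{2} = 441$)
$\frac{h{\left(27 \right)}}{j} = \frac{9 - \frac{45}{2}}{441} = \left(9 - \frac{45}{2}\right) \frac{1}{441} = \left(- \frac{27}{2}\right) \frac{1}{441} = - \frac{3}{98}$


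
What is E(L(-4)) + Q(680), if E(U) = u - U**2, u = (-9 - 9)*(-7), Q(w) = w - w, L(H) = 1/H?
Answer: 2015/16 ≈ 125.94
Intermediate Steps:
Q(w) = 0
u = 126 (u = -18*(-7) = 126)
E(U) = 126 - U**2
E(L(-4)) + Q(680) = (126 - (1/(-4))**2) + 0 = (126 - (-1/4)**2) + 0 = (126 - 1*1/16) + 0 = (126 - 1/16) + 0 = 2015/16 + 0 = 2015/16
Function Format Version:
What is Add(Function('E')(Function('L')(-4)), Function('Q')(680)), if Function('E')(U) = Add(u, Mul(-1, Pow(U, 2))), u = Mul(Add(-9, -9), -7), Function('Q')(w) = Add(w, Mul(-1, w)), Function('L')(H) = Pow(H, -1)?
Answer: Rational(2015, 16) ≈ 125.94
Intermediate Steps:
Function('Q')(w) = 0
u = 126 (u = Mul(-18, -7) = 126)
Function('E')(U) = Add(126, Mul(-1, Pow(U, 2)))
Add(Function('E')(Function('L')(-4)), Function('Q')(680)) = Add(Add(126, Mul(-1, Pow(Pow(-4, -1), 2))), 0) = Add(Add(126, Mul(-1, Pow(Rational(-1, 4), 2))), 0) = Add(Add(126, Mul(-1, Rational(1, 16))), 0) = Add(Add(126, Rational(-1, 16)), 0) = Add(Rational(2015, 16), 0) = Rational(2015, 16)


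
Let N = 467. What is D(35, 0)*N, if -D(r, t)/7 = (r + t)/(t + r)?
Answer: -3269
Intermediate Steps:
D(r, t) = -7 (D(r, t) = -7*(r + t)/(t + r) = -7*(r + t)/(r + t) = -7*1 = -7)
D(35, 0)*N = -7*467 = -3269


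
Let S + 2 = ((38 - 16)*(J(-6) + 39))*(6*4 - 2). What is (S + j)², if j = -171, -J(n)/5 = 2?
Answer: 192182769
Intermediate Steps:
J(n) = -10 (J(n) = -5*2 = -10)
S = 14034 (S = -2 + ((38 - 16)*(-10 + 39))*(6*4 - 2) = -2 + (22*29)*(24 - 2) = -2 + 638*22 = -2 + 14036 = 14034)
(S + j)² = (14034 - 171)² = 13863² = 192182769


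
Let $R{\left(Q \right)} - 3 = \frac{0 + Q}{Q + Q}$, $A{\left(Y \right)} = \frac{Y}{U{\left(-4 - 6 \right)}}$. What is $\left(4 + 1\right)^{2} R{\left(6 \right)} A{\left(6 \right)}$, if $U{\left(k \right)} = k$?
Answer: $- \frac{105}{2} \approx -52.5$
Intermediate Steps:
$A{\left(Y \right)} = - \frac{Y}{10}$ ($A{\left(Y \right)} = \frac{Y}{-4 - 6} = \frac{Y}{-10} = Y \left(- \frac{1}{10}\right) = - \frac{Y}{10}$)
$R{\left(Q \right)} = \frac{7}{2}$ ($R{\left(Q \right)} = 3 + \frac{0 + Q}{Q + Q} = 3 + \frac{Q}{2 Q} = 3 + Q \frac{1}{2 Q} = 3 + \frac{1}{2} = \frac{7}{2}$)
$\left(4 + 1\right)^{2} R{\left(6 \right)} A{\left(6 \right)} = \left(4 + 1\right)^{2} \cdot \frac{7}{2} \left(\left(- \frac{1}{10}\right) 6\right) = 5^{2} \cdot \frac{7}{2} \left(- \frac{3}{5}\right) = 25 \cdot \frac{7}{2} \left(- \frac{3}{5}\right) = \frac{175}{2} \left(- \frac{3}{5}\right) = - \frac{105}{2}$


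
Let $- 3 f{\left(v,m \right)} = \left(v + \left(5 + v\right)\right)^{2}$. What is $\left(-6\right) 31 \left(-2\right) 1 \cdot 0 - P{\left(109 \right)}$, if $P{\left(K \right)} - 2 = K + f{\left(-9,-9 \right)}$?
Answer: $- \frac{164}{3} \approx -54.667$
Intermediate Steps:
$f{\left(v,m \right)} = - \frac{\left(5 + 2 v\right)^{2}}{3}$ ($f{\left(v,m \right)} = - \frac{\left(v + \left(5 + v\right)\right)^{2}}{3} = - \frac{\left(5 + 2 v\right)^{2}}{3}$)
$P{\left(K \right)} = - \frac{163}{3} + K$ ($P{\left(K \right)} = 2 + \left(K - \frac{\left(5 + 2 \left(-9\right)\right)^{2}}{3}\right) = 2 + \left(K - \frac{\left(5 - 18\right)^{2}}{3}\right) = 2 + \left(K - \frac{\left(-13\right)^{2}}{3}\right) = 2 + \left(K - \frac{169}{3}\right) = 2 + \left(- \frac{169}{3} + K\right) = - \frac{163}{3} + K$)
$\left(-6\right) 31 \left(-2\right) 1 \cdot 0 - P{\left(109 \right)} = \left(-6\right) 31 \left(-2\right) 1 \cdot 0 - \left(- \frac{163}{3} + 109\right) = - 186 \left(\left(-2\right) 0\right) - \frac{164}{3} = \left(-186\right) 0 - \frac{164}{3} = 0 - \frac{164}{3} = - \frac{164}{3}$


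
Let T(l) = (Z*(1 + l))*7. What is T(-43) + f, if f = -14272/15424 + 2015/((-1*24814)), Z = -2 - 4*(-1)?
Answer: -3522361449/5980174 ≈ -589.01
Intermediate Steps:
Z = 2 (Z = -2 + 4 = 2)
f = -6019137/5980174 (f = -14272*1/15424 + 2015/(-24814) = -223/241 + 2015*(-1/24814) = -223/241 - 2015/24814 = -6019137/5980174 ≈ -1.0065)
T(l) = 14 + 14*l (T(l) = (2*(1 + l))*7 = (2 + 2*l)*7 = 14 + 14*l)
T(-43) + f = (14 + 14*(-43)) - 6019137/5980174 = (14 - 602) - 6019137/5980174 = -588 - 6019137/5980174 = -3522361449/5980174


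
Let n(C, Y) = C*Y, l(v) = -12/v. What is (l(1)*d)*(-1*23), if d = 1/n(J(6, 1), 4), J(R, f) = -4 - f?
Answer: -69/5 ≈ -13.800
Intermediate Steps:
d = -1/20 (d = 1/((-4 - 1*1)*4) = 1/((-4 - 1)*4) = 1/(-5*4) = 1/(-20) = -1/20 ≈ -0.050000)
(l(1)*d)*(-1*23) = (-12/1*(-1/20))*(-1*23) = (-12*1*(-1/20))*(-23) = -12*(-1/20)*(-23) = (3/5)*(-23) = -69/5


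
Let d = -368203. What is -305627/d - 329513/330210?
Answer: -20406583469/121584312630 ≈ -0.16784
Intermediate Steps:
-305627/d - 329513/330210 = -305627/(-368203) - 329513/330210 = -305627*(-1/368203) - 329513*1/330210 = 305627/368203 - 329513/330210 = -20406583469/121584312630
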